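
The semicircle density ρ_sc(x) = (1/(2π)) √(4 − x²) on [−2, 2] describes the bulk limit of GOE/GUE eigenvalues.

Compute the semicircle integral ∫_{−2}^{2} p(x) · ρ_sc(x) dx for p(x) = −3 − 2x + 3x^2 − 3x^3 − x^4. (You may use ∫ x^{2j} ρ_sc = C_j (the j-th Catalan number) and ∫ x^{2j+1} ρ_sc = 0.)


Write p(x) = Σ a_i x^i, split into monomials and integrate each against ρ_sc separately.
Using ∫ x^{2j} ρ_sc = C_j = (1/(j+1)) C(2j, j) (Catalan numbers) and ∫ x^{2j+1} ρ_sc = 0 (odd monomials vanish by symmetry):
  i = 0 (even): a_0 · C_{0} = -3 · 1 = -3
  i = 1 (odd): ∫ x^1 ρ_sc = 0 (vanishes)
  i = 2 (even): a_2 · C_{1} = 3 · 1 = 3
  i = 3 (odd): ∫ x^3 ρ_sc = 0 (vanishes)
  i = 4 (even): a_4 · C_{2} = -1 · 2 = -2

Summing the contributions: ∫_{−2}^{2} p(x) ρ_sc(x) dx = (-3) + 3 + (-2) = -2.


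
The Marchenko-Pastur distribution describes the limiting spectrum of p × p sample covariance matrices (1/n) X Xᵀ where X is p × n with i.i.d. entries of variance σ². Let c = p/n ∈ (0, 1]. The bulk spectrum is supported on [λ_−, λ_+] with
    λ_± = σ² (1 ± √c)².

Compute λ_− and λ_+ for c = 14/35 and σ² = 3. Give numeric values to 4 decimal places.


c = 14/35 = 0.400000; √c = 0.632456.
λ_− = σ² (1 − √c)² = 3 · (1 − 0.632456)² = 3 · (0.367544)² = 0.405267.
λ_+ = σ² (1 + √c)² = 3 · (1 + 0.632456)² = 3 · (1.632456)² = 7.994733.

Rounded to 4 decimal places: λ_− ≈ 0.4053, λ_+ ≈ 7.9947.


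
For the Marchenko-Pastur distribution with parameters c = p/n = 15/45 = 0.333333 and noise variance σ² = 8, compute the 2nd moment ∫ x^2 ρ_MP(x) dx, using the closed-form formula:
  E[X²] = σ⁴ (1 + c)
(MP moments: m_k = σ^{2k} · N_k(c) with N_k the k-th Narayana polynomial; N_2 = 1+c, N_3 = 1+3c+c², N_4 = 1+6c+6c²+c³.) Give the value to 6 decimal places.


E[X²] = σ⁴ (1 + c) (second MP moment). With σ² = 8 (so σ⁴ = 64) and c = 15/45 = 0.333333: E[X²] = 64 · (1 + 0.333333) = 64 · 1.333333.

So E[X^2] = 85.333333.


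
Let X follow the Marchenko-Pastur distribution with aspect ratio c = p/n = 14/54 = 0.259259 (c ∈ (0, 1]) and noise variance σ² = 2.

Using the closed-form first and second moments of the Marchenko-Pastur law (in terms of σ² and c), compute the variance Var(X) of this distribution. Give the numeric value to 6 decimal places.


Recall the MP moments m_1 = E[X] = σ² and m_2 = E[X²] = σ⁴ (1 + c).
m_1 = E[X] = σ² = 2, so m_1² = 4.
m_2 = E[X²] = σ⁴ (1 + c) = 4 · (1 + 0.259259) = 4 · 1.259259 = 5.037037.
(Note m_2 − m_1² simplifies to c · σ⁴ = 0.259259 · 4.)

Var(X) = m_2 − m_1² = 5.037037 − 4 = 1.037037.


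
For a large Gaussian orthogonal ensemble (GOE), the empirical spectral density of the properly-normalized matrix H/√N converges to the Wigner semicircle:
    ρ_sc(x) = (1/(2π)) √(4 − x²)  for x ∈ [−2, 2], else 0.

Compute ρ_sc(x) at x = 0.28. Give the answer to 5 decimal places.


ρ_sc(x) = (1/(2π)) √(4 − x²). With x = 0.28:
  4 − x² = 4 − (0.28)² = 4 − 0.078400 = 3.921600.
  √(4 − x²) = 1.980303.
  1/(2π) = 0.159155.
  ρ_sc(0.28) = 0.159155 · 1.980303 = 0.315175.

Rounded to 5 decimal places: ρ_sc(0.28) ≈ 0.31518.


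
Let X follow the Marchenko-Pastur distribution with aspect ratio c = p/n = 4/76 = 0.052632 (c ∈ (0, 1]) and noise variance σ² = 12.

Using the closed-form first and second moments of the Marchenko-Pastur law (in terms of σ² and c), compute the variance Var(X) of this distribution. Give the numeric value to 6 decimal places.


Recall the MP moments m_1 = E[X] = σ² and m_2 = E[X²] = σ⁴ (1 + c).
m_1 = E[X] = σ² = 12, so m_1² = 144.
m_2 = E[X²] = σ⁴ (1 + c) = 144 · (1 + 0.052632) = 144 · 1.052632 = 151.578947.
(Note m_2 − m_1² simplifies to c · σ⁴ = 0.052632 · 144.)

Var(X) = m_2 − m_1² = 151.578947 − 144 = 7.578947.


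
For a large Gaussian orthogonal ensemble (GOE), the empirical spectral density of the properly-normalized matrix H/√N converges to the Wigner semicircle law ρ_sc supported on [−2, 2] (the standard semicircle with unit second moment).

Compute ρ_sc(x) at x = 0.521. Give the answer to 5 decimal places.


ρ_sc(x) = (1/(2π)) √(4 − x²). With x = 0.521:
  4 − x² = 4 − (0.521)² = 4 − 0.271441 = 3.728559.
  √(4 − x²) = 1.930948.
  1/(2π) = 0.159155.
  ρ_sc(0.521) = 0.159155 · 1.930948 = 0.307320.

Rounded to 5 decimal places: ρ_sc(0.521) ≈ 0.30732.


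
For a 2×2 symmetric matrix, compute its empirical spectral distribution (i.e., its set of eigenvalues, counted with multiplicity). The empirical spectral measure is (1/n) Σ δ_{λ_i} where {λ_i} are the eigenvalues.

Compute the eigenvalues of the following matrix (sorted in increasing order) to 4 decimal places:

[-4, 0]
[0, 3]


Since M is real symmetric, both eigenvalues are real; they are the roots of det(λI − M) = λ² − (tr M) λ + det M.
tr M = -4 + 3 = -1.
det M = (-4)·3 − 0² = -12 − 0 = -12.
Characteristic polynomial: λ² + λ − 12 = 0.
Discriminant Δ = (tr M)² − 4·det M = 1 − (-48) = 49; √Δ = 7.000000.
λ = (tr M ± √Δ)/2 = (-1 ± 7.000000)/2, giving (tr M − √Δ)/2 = -4.0000 and (tr M + √Δ)/2 = 3.0000.

Eigenvalues sorted in increasing order: [-4.0000, 3.0000].


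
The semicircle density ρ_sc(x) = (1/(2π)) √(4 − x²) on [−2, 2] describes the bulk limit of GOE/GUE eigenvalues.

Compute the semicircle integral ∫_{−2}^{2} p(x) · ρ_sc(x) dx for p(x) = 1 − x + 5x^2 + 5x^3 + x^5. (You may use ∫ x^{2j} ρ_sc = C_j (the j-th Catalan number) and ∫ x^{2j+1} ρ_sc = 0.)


Write p(x) = Σ a_i x^i, split into monomials and integrate each against ρ_sc separately.
Using ∫ x^{2j} ρ_sc = C_j = (1/(j+1)) C(2j, j) (Catalan numbers) and ∫ x^{2j+1} ρ_sc = 0 (odd monomials vanish by symmetry):
  i = 0 (even): a_0 · C_{0} = 1 · 1 = 1
  i = 1 (odd): ∫ x^1 ρ_sc = 0 (vanishes)
  i = 2 (even): a_2 · C_{1} = 5 · 1 = 5
  i = 3 (odd): ∫ x^3 ρ_sc = 0 (vanishes)
  i = 5 (odd): ∫ x^5 ρ_sc = 0 (vanishes)

Summing the contributions: ∫_{−2}^{2} p(x) ρ_sc(x) dx = 1 + 5 = 6.


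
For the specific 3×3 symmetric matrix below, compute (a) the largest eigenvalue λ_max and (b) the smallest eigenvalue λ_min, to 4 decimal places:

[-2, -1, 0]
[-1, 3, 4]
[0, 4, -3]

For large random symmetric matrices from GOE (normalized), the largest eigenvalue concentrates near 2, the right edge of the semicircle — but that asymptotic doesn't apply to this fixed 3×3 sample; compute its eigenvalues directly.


Since M is real symmetric, all three eigenvalues are real; they are the roots of det(λI − M) = λ³ − (tr M) λ² + s λ − det M, where s is the sum of the principal 2×2 minors.
tr M = -2 + 3 + (-3) = -2.
s = ((-2)·3 − (-1)²) + ((-2)·(-3) − 0²) + (3·(-3) − 4²) = -7 + 6 + (-25) = -26.
det M (expand along row 1) = (-2)·(-25) − (-1)·3 + 0·(-4) = 53.
Characteristic polynomial: λ³ + 2λ² − 26λ − 53 = 0.
Substitute λ = y + (tr M)/3 = y − 0.666667 to remove the quadratic term: y³ + p·y + q = 0 with p = s − (tr M)²/3 = -27.333333 and q = −2(tr M)³/27 + (tr M)·s/3 − det M = -35.074074.
Three real roots ⇒ use the trigonometric (Viète) form: r = 2√(−p/3) = 6.036923, φ = arccos(3q/(p·r)) = arccos(0.637675) = 0.879320 rad.
y_k = r·cos(φ/3 − 2πk/3) for k = 0, 1, 2 gives y = 5.779454, -1.379174, -4.400279.
λ_k = y_k − 0.666667 gives λ = 5.1128, -2.0458, -5.0669 (check: the sum is -2.0000 = tr M).

Hence λ_max = 5.1128 and λ_min = -5.0669.


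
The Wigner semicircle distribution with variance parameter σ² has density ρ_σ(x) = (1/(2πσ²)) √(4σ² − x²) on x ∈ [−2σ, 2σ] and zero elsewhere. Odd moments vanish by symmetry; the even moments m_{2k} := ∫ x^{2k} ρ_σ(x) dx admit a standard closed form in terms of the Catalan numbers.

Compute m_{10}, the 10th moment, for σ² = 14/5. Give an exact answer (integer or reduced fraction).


By the scaled semicircle moment identity, m_{2k} = σ^{2k} · C_k with k = 5.
C_5 = (1/(k+1)) · C(2k, k) = (1/6) · C(10, 5) = (1/6) · 252 = 42.
σ^{2k} = (σ²)^k = (14/5)^5 = 537824/3125.

Therefore m_{10} = σ^{10} · C_5 = (537824/3125) · 42 = 22588608/3125.


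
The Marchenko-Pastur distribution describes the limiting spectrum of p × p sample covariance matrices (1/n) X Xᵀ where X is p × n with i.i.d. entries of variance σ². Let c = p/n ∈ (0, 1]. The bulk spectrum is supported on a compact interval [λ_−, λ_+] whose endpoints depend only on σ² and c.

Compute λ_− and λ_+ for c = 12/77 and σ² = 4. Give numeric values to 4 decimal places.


c = 12/77 = 0.155844; √c = 0.394771.
λ_− = σ² (1 − √c)² = 4 · (1 − 0.394771)² = 4 · (0.605229)² = 1.465208.
λ_+ = σ² (1 + √c)² = 4 · (1 + 0.394771)² = 4 · (1.394771)² = 7.781545.

Rounded to 4 decimal places: λ_− ≈ 1.4652, λ_+ ≈ 7.7815.


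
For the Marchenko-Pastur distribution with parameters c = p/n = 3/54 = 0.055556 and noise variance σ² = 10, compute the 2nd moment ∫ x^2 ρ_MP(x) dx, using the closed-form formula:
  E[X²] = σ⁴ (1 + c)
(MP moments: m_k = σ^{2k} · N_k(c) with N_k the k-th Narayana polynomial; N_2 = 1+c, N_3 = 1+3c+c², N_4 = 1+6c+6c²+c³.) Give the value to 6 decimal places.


E[X²] = σ⁴ (1 + c) (second MP moment). With σ² = 10 (so σ⁴ = 100) and c = 3/54 = 0.055556: E[X²] = 100 · (1 + 0.055556) = 100 · 1.055556.

So E[X^2] = 105.555556.


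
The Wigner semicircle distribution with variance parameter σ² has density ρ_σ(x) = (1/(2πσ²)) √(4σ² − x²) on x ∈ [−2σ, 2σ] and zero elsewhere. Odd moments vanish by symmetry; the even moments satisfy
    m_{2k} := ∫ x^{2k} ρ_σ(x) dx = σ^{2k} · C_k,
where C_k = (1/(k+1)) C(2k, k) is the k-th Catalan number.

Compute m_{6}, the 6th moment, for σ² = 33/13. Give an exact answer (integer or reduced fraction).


By the scaled semicircle moment identity, m_{2k} = σ^{2k} · C_k with k = 3.
C_3 = (1/(k+1)) · C(2k, k) = (1/4) · C(6, 3) = (1/4) · 20 = 5.
σ^{2k} = (σ²)^k = (33/13)^3 = 35937/2197.

Therefore m_{6} = σ^{6} · C_3 = (35937/2197) · 5 = 179685/2197.


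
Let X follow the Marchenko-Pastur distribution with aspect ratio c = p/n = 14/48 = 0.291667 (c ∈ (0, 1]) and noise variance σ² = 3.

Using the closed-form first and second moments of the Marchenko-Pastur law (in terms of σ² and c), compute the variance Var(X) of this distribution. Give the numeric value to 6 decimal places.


Recall the MP moments m_1 = E[X] = σ² and m_2 = E[X²] = σ⁴ (1 + c).
m_1 = E[X] = σ² = 3, so m_1² = 9.
m_2 = E[X²] = σ⁴ (1 + c) = 9 · (1 + 0.291667) = 9 · 1.291667 = 11.625000.
(Note m_2 − m_1² simplifies to c · σ⁴ = 0.291667 · 9.)

Var(X) = m_2 − m_1² = 11.625000 − 9 = 2.625000.


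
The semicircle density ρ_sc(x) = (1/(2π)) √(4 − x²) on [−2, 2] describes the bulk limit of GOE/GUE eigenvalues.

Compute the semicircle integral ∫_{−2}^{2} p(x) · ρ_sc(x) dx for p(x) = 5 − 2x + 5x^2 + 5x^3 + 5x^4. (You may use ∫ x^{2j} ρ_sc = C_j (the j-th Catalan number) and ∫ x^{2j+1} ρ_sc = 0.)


Write p(x) = Σ a_i x^i, split into monomials and integrate each against ρ_sc separately.
Using ∫ x^{2j} ρ_sc = C_j = (1/(j+1)) C(2j, j) (Catalan numbers) and ∫ x^{2j+1} ρ_sc = 0 (odd monomials vanish by symmetry):
  i = 0 (even): a_0 · C_{0} = 5 · 1 = 5
  i = 1 (odd): ∫ x^1 ρ_sc = 0 (vanishes)
  i = 2 (even): a_2 · C_{1} = 5 · 1 = 5
  i = 3 (odd): ∫ x^3 ρ_sc = 0 (vanishes)
  i = 4 (even): a_4 · C_{2} = 5 · 2 = 10

Summing the contributions: ∫_{−2}^{2} p(x) ρ_sc(x) dx = 5 + 5 + 10 = 20.


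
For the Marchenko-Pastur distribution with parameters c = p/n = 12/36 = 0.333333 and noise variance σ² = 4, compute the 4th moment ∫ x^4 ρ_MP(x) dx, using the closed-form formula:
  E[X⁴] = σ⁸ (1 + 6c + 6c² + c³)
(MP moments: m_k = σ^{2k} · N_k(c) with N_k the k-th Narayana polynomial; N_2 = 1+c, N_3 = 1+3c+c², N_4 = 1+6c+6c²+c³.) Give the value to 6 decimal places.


E[X⁴] = σ⁸ (1 + 6c + 6c² + c³) (fourth MP moment). With σ² = 4 (so σ⁸ = 256) and c = 12/36 = 0.333333: E[X⁴] = 256 · (1 + 6·0.333333 + 6·(0.333333)² + (0.333333)³) = 256 · 3.703704.

So E[X^4] = 948.148148.


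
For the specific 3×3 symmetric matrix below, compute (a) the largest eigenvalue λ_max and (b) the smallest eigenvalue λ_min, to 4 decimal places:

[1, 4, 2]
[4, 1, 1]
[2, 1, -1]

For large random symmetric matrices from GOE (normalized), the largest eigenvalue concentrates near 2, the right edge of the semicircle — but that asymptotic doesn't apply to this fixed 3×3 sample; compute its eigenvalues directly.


Since M is real symmetric, all three eigenvalues are real; they are the roots of det(λI − M) = λ³ − (tr M) λ² + s λ − det M, where s is the sum of the principal 2×2 minors.
tr M = 1 + 1 + (-1) = 1.
s = (1·1 − 4²) + (1·(-1) − 2²) + (1·(-1) − 1²) = -15 + (-5) + (-2) = -22.
det M (expand along row 1) = 1·(-2) − 4·(-6) + 2·2 = 26.
Characteristic polynomial: λ³ − λ² − 22λ − 26 = 0.
Substitute λ = y + (tr M)/3 = y + 0.333333 to remove the quadratic term: y³ + p·y + q = 0 with p = s − (tr M)²/3 = -22.333333 and q = −2(tr M)³/27 + (tr M)·s/3 − det M = -33.407407.
Three real roots ⇒ use the trigonometric (Viète) form: r = 2√(−p/3) = 5.456902, φ = arccos(3q/(p·r)) = arccos(0.822364) = 0.605242 rad.
y_k = r·cos(φ/3 − 2πk/3) for k = 0, 1, 2 gives y = 5.346225, -1.726146, -3.620078.
λ_k = y_k + 0.333333 gives λ = 5.6796, -1.3928, -3.2867 (check: the sum is 1.0000 = tr M).

Hence λ_max = 5.6796 and λ_min = -3.2867.


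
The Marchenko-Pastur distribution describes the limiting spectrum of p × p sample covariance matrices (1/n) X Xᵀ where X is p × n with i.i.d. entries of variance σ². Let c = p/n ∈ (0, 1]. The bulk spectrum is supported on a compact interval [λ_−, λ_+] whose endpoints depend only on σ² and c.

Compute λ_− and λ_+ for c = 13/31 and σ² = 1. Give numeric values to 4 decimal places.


c = 13/31 = 0.419355; √c = 0.647576.
λ_− = σ² (1 − √c)² = 1 · (1 − 0.647576)² = 1 · (0.352424)² = 0.124203.
λ_+ = σ² (1 + √c)² = 1 · (1 + 0.647576)² = 1 · (1.647576)² = 2.714507.

Rounded to 4 decimal places: λ_− ≈ 0.1242, λ_+ ≈ 2.7145.


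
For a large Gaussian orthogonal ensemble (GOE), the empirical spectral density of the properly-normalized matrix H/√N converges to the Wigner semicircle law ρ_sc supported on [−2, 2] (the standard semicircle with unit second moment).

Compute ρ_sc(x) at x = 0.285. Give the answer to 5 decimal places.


ρ_sc(x) = (1/(2π)) √(4 − x²). With x = 0.285:
  4 − x² = 4 − (0.285)² = 4 − 0.081225 = 3.918775.
  √(4 − x²) = 1.979590.
  1/(2π) = 0.159155.
  ρ_sc(0.285) = 0.159155 · 1.979590 = 0.315061.

Rounded to 5 decimal places: ρ_sc(0.285) ≈ 0.31506.


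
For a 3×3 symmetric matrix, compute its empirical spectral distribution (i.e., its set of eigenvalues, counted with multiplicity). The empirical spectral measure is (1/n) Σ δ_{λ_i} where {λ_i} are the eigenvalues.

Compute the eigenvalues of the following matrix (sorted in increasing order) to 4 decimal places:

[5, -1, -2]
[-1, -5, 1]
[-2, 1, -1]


Since M is real symmetric, all three eigenvalues are real; they are the roots of det(λI − M) = λ³ − (tr M) λ² + s λ − det M, where s is the sum of the principal 2×2 minors.
tr M = 5 + (-5) + (-1) = -1.
s = (5·(-5) − (-1)²) + (5·(-1) − (-2)²) + ((-5)·(-1) − 1²) = -26 + (-9) + 4 = -31.
det M (expand along row 1) = 5·4 − (-1)·3 + (-2)·(-11) = 45.
Characteristic polynomial: λ³ + λ² − 31λ − 45 = 0.
Substitute λ = y + (tr M)/3 = y − 0.333333 to remove the quadratic term: y³ + p·y + q = 0 with p = s − (tr M)²/3 = -31.333333 and q = −2(tr M)³/27 + (tr M)·s/3 − det M = -34.592593.
Three real roots ⇒ use the trigonometric (Viète) form: r = 2√(−p/3) = 6.463573, φ = arccos(3q/(p·r)) = arccos(0.512419) = 1.032797 rad.
y_k = r·cos(φ/3 − 2πk/3) for k = 0, 1, 2 gives y = 6.084314, -1.152929, -4.931384.
λ_k = y_k − 0.333333 gives λ = 5.7510, -1.4863, -5.2647 (check: the sum is -1.0000 = tr M).

Eigenvalues sorted in increasing order: [-5.2647, -1.4863, 5.7510].


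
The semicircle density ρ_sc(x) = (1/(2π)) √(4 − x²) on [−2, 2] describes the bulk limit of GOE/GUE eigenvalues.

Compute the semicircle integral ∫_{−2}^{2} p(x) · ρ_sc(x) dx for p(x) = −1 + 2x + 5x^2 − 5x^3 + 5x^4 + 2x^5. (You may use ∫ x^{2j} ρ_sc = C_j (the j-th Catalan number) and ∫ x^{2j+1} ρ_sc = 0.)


Write p(x) = Σ a_i x^i, split into monomials and integrate each against ρ_sc separately.
Using ∫ x^{2j} ρ_sc = C_j = (1/(j+1)) C(2j, j) (Catalan numbers) and ∫ x^{2j+1} ρ_sc = 0 (odd monomials vanish by symmetry):
  i = 0 (even): a_0 · C_{0} = -1 · 1 = -1
  i = 1 (odd): ∫ x^1 ρ_sc = 0 (vanishes)
  i = 2 (even): a_2 · C_{1} = 5 · 1 = 5
  i = 3 (odd): ∫ x^3 ρ_sc = 0 (vanishes)
  i = 4 (even): a_4 · C_{2} = 5 · 2 = 10
  i = 5 (odd): ∫ x^5 ρ_sc = 0 (vanishes)

Summing the contributions: ∫_{−2}^{2} p(x) ρ_sc(x) dx = (-1) + 5 + 10 = 14.


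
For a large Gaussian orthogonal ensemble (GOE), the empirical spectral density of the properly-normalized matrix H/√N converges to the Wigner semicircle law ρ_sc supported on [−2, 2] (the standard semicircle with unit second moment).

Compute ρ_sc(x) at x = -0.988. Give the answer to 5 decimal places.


ρ_sc(x) = (1/(2π)) √(4 − x²). With x = -0.988:
  4 − x² = 4 − (-0.988)² = 4 − 0.976144 = 3.023856.
  √(4 − x²) = 1.738924.
  1/(2π) = 0.159155.
  ρ_sc(-0.988) = 0.159155 · 1.738924 = 0.276758.

Rounded to 5 decimal places: ρ_sc(-0.988) ≈ 0.27676.


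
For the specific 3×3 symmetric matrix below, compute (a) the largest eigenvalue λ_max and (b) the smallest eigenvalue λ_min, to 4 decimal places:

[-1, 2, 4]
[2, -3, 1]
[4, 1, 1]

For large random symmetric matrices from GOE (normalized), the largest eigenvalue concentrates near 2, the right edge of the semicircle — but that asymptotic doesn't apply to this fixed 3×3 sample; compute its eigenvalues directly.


Since M is real symmetric, all three eigenvalues are real; they are the roots of det(λI − M) = λ³ − (tr M) λ² + s λ − det M, where s is the sum of the principal 2×2 minors.
tr M = -1 + (-3) + 1 = -3.
s = ((-1)·(-3) − 2²) + ((-1)·1 − 4²) + ((-3)·1 − 1²) = -1 + (-17) + (-4) = -22.
det M (expand along row 1) = (-1)·(-4) − 2·(-2) + 4·14 = 64.
Characteristic polynomial: λ³ + 3λ² − 22λ − 64 = 0.
Substitute λ = y + (tr M)/3 = y − 1.000000 to remove the quadratic term: y³ + p·y + q = 0 with p = s − (tr M)²/3 = -25.000000 and q = −2(tr M)³/27 + (tr M)·s/3 − det M = -40.000000.
Three real roots ⇒ use the trigonometric (Viète) form: r = 2√(−p/3) = 5.773503, φ = arccos(3q/(p·r)) = arccos(0.831384) = 0.589202 rad.
y_k = r·cos(φ/3 − 2πk/3) for k = 0, 1, 2 gives y = 5.662509, -1.855552, -3.806957.
λ_k = y_k − 1.000000 gives λ = 4.6625, -2.8556, -4.8070 (check: the sum is -3.0000 = tr M).

Hence λ_max = 4.6625 and λ_min = -4.8070.


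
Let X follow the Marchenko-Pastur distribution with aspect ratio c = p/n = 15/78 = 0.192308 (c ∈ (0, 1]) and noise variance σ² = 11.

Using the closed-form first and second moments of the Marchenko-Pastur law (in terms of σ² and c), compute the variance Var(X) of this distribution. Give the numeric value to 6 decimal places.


Recall the MP moments m_1 = E[X] = σ² and m_2 = E[X²] = σ⁴ (1 + c).
m_1 = E[X] = σ² = 11, so m_1² = 121.
m_2 = E[X²] = σ⁴ (1 + c) = 121 · (1 + 0.192308) = 121 · 1.192308 = 144.269231.
(Note m_2 − m_1² simplifies to c · σ⁴ = 0.192308 · 121.)

Var(X) = m_2 − m_1² = 144.269231 − 121 = 23.269231.


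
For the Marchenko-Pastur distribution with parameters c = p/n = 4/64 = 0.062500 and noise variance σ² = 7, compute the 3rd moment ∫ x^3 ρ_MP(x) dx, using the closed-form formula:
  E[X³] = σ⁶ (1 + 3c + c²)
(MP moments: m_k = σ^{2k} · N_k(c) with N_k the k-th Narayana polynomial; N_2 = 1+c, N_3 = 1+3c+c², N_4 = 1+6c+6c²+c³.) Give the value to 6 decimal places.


E[X³] = σ⁶ (1 + 3c + c²) (third MP moment). With σ² = 7 (so σ⁶ = 343) and c = 4/64 = 0.062500: E[X³] = 343 · (1 + 3·0.062500 + (0.062500)²) = 343 · 1.191406.

So E[X^3] = 408.652344.


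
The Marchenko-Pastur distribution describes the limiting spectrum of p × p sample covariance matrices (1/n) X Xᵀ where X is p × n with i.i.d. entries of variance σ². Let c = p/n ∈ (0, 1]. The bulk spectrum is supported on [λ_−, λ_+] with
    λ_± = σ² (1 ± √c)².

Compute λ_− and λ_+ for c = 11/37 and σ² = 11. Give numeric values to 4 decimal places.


c = 11/37 = 0.297297; √c = 0.545250.
λ_− = σ² (1 − √c)² = 11 · (1 − 0.545250)² = 11 · (0.454750)² = 2.274776.
λ_+ = σ² (1 + √c)² = 11 · (1 + 0.545250)² = 11 · (1.545250)² = 26.265765.

Rounded to 4 decimal places: λ_− ≈ 2.2748, λ_+ ≈ 26.2658.


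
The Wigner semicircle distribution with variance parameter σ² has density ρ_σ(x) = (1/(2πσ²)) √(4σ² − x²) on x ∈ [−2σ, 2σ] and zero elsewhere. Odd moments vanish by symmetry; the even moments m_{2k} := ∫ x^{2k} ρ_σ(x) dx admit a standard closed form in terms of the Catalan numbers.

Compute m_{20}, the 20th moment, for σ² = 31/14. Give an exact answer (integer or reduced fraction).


By the scaled semicircle moment identity, m_{2k} = σ^{2k} · C_k with k = 10.
C_10 = (1/(k+1)) · C(2k, k) = (1/11) · C(20, 10) = (1/11) · 184756 = 16796.
σ^{2k} = (σ²)^k = (31/14)^10 = 819628286980801/289254654976.

Therefore m_{20} = σ^{20} · C_10 = (819628286980801/289254654976) · 16796 = 3441619177032383399/72313663744.


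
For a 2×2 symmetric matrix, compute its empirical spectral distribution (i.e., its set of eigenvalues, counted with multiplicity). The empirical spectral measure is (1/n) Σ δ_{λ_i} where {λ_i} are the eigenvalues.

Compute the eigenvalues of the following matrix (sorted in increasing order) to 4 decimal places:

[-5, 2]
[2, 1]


Since M is real symmetric, both eigenvalues are real; they are the roots of det(λI − M) = λ² − (tr M) λ + det M.
tr M = -5 + 1 = -4.
det M = (-5)·1 − 2² = -5 − 4 = -9.
Characteristic polynomial: λ² + 4λ − 9 = 0.
Discriminant Δ = (tr M)² − 4·det M = 16 − (-36) = 52; √Δ = 7.211103.
λ = (tr M ± √Δ)/2 = (-4 ± 7.211103)/2, giving (tr M − √Δ)/2 = -5.6056 and (tr M + √Δ)/2 = 1.6056.

Eigenvalues sorted in increasing order: [-5.6056, 1.6056].


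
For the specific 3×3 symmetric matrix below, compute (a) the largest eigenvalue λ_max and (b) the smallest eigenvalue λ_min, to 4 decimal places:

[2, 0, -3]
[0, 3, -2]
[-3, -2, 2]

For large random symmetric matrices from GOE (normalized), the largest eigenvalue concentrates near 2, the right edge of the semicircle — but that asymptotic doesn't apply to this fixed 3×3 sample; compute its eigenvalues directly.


Since M is real symmetric, all three eigenvalues are real; they are the roots of det(λI − M) = λ³ − (tr M) λ² + s λ − det M, where s is the sum of the principal 2×2 minors.
tr M = 2 + 3 + 2 = 7.
s = (2·3 − 0²) + (2·2 − (-3)²) + (3·2 − (-2)²) = 6 + (-5) + 2 = 3.
det M (expand along row 1) = 2·2 − 0·(-6) + (-3)·9 = -23.
Characteristic polynomial: λ³ − 7λ² + 3λ + 23 = 0.
Substitute λ = y + (tr M)/3 = y + 2.333333 to remove the quadratic term: y³ + p·y + q = 0 with p = s − (tr M)²/3 = -13.333333 and q = −2(tr M)³/27 + (tr M)·s/3 − det M = 4.592593.
Three real roots ⇒ use the trigonometric (Viète) form: r = 2√(−p/3) = 4.216370, φ = arccos(3q/(p·r)) = arccos(-0.245077) = 1.818395 rad.
y_k = r·cos(φ/3 − 2πk/3) for k = 0, 1, 2 gives y = 3.465257, 0.347594, -3.812852.
λ_k = y_k + 2.333333 gives λ = 5.7986, 2.6809, -1.4795 (check: the sum is 7.0000 = tr M).

Hence λ_max = 5.7986 and λ_min = -1.4795.


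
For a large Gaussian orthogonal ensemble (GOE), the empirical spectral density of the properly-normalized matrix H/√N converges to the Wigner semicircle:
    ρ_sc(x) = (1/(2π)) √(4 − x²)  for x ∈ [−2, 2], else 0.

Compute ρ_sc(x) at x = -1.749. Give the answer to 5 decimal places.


ρ_sc(x) = (1/(2π)) √(4 − x²). With x = -1.749:
  4 − x² = 4 − (-1.749)² = 4 − 3.059001 = 0.940999.
  √(4 − x²) = 0.970051.
  1/(2π) = 0.159155.
  ρ_sc(-1.749) = 0.159155 · 0.970051 = 0.154388.

Rounded to 5 decimal places: ρ_sc(-1.749) ≈ 0.15439.


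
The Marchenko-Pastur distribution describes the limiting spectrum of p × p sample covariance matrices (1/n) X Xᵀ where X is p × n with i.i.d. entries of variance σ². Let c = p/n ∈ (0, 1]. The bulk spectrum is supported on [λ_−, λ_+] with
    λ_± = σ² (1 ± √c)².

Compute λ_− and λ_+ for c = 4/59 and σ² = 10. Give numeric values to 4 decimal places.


c = 4/59 = 0.067797; √c = 0.260378.
λ_− = σ² (1 − √c)² = 10 · (1 − 0.260378)² = 10 · (0.739622)² = 5.470410.
λ_+ = σ² (1 + √c)² = 10 · (1 + 0.260378)² = 10 · (1.260378)² = 15.885523.

Rounded to 4 decimal places: λ_− ≈ 5.4704, λ_+ ≈ 15.8855.


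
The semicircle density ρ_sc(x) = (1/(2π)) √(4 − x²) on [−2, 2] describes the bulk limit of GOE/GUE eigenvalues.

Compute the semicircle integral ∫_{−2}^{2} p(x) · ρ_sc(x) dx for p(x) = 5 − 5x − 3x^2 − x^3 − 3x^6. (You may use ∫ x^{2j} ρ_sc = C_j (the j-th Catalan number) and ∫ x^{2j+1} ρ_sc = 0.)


Write p(x) = Σ a_i x^i, split into monomials and integrate each against ρ_sc separately.
Using ∫ x^{2j} ρ_sc = C_j = (1/(j+1)) C(2j, j) (Catalan numbers) and ∫ x^{2j+1} ρ_sc = 0 (odd monomials vanish by symmetry):
  i = 0 (even): a_0 · C_{0} = 5 · 1 = 5
  i = 1 (odd): ∫ x^1 ρ_sc = 0 (vanishes)
  i = 2 (even): a_2 · C_{1} = -3 · 1 = -3
  i = 3 (odd): ∫ x^3 ρ_sc = 0 (vanishes)
  i = 6 (even): a_6 · C_{3} = -3 · 5 = -15

Summing the contributions: ∫_{−2}^{2} p(x) ρ_sc(x) dx = 5 + (-3) + (-15) = -13.


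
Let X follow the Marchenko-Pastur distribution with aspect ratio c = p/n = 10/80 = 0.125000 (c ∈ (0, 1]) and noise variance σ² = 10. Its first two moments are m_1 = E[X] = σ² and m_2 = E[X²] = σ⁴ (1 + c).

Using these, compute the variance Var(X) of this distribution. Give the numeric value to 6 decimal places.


m_1 = E[X] = σ² = 10, so m_1² = 100.
m_2 = E[X²] = σ⁴ (1 + c) = 100 · (1 + 0.125000) = 100 · 1.125000 = 112.500000.
(Note m_2 − m_1² simplifies to c · σ⁴ = 0.125000 · 100.)

Var(X) = m_2 − m_1² = 112.500000 − 100 = 12.500000.


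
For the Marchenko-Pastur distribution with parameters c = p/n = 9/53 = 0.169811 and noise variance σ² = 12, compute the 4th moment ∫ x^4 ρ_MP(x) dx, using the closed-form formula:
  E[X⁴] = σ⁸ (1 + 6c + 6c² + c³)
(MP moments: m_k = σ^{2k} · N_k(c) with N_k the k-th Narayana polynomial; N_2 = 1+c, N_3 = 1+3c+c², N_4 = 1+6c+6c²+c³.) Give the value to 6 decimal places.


E[X⁴] = σ⁸ (1 + 6c + 6c² + c³) (fourth MP moment). With σ² = 12 (so σ⁸ = 20736) and c = 9/53 = 0.169811: E[X⁴] = 20736 · (1 + 6·0.169811 + 6·(0.169811)² + (0.169811)³) = 20736 · 2.196780.

So E[X^4] = 45552.427843.


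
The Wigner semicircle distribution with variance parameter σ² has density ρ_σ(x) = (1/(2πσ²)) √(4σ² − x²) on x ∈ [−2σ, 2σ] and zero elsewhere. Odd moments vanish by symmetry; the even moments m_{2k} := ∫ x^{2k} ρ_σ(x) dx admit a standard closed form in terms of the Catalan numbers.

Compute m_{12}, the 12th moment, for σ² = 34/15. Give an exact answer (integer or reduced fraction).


By the scaled semicircle moment identity, m_{2k} = σ^{2k} · C_k with k = 6.
C_6 = (1/(k+1)) · C(2k, k) = (1/7) · C(12, 6) = (1/7) · 924 = 132.
σ^{2k} = (σ²)^k = (34/15)^6 = 1544804416/11390625.

Therefore m_{12} = σ^{12} · C_6 = (1544804416/11390625) · 132 = 67971394304/3796875.


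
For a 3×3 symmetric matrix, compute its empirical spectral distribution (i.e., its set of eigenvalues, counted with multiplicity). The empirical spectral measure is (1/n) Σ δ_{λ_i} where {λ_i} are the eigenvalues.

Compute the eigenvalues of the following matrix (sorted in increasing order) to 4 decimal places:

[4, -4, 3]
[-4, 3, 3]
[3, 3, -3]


Since M is real symmetric, all three eigenvalues are real; they are the roots of det(λI − M) = λ³ − (tr M) λ² + s λ − det M, where s is the sum of the principal 2×2 minors.
tr M = 4 + 3 + (-3) = 4.
s = (4·3 − (-4)²) + (4·(-3) − 3²) + (3·(-3) − 3²) = -4 + (-21) + (-18) = -43.
det M (expand along row 1) = 4·(-18) − (-4)·3 + 3·(-21) = -123.
Characteristic polynomial: λ³ − 4λ² − 43λ + 123 = 0.
Substitute λ = y + (tr M)/3 = y + 1.333333 to remove the quadratic term: y³ + p·y + q = 0 with p = s − (tr M)²/3 = -48.333333 and q = −2(tr M)³/27 + (tr M)·s/3 − det M = 60.925926.
Three real roots ⇒ use the trigonometric (Viète) form: r = 2√(−p/3) = 8.027730, φ = arccos(3q/(p·r)) = arccos(-0.471068) = 2.061298 rad.
y_k = r·cos(φ/3 − 2πk/3) for k = 0, 1, 2 gives y = 6.206151, 1.306698, -7.512849.
λ_k = y_k + 1.333333 gives λ = 7.5395, 2.6400, -6.1795 (check: the sum is 4.0000 = tr M).

Eigenvalues sorted in increasing order: [-6.1795, 2.6400, 7.5395].


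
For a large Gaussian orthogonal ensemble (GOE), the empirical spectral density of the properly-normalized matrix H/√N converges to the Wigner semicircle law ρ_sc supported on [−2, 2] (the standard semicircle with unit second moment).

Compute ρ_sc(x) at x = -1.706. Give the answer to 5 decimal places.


ρ_sc(x) = (1/(2π)) √(4 − x²). With x = -1.706:
  4 − x² = 4 − (-1.706)² = 4 − 2.910436 = 1.089564.
  √(4 − x²) = 1.043822.
  1/(2π) = 0.159155.
  ρ_sc(-1.706) = 0.159155 · 1.043822 = 0.166129.

Rounded to 5 decimal places: ρ_sc(-1.706) ≈ 0.16613.


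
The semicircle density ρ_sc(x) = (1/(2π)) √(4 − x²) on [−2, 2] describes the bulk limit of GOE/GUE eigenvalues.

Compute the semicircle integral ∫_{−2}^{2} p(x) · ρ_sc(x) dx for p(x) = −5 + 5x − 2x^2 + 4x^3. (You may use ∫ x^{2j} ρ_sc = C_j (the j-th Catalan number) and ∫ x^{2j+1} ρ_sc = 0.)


Write p(x) = Σ a_i x^i, split into monomials and integrate each against ρ_sc separately.
Using ∫ x^{2j} ρ_sc = C_j = (1/(j+1)) C(2j, j) (Catalan numbers) and ∫ x^{2j+1} ρ_sc = 0 (odd monomials vanish by symmetry):
  i = 0 (even): a_0 · C_{0} = -5 · 1 = -5
  i = 1 (odd): ∫ x^1 ρ_sc = 0 (vanishes)
  i = 2 (even): a_2 · C_{1} = -2 · 1 = -2
  i = 3 (odd): ∫ x^3 ρ_sc = 0 (vanishes)

Summing the contributions: ∫_{−2}^{2} p(x) ρ_sc(x) dx = (-5) + (-2) = -7.


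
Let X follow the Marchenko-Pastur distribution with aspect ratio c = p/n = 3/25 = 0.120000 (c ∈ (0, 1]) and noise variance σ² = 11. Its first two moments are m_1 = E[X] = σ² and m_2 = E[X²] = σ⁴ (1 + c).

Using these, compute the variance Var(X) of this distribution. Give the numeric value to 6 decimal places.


m_1 = E[X] = σ² = 11, so m_1² = 121.
m_2 = E[X²] = σ⁴ (1 + c) = 121 · (1 + 0.120000) = 121 · 1.120000 = 135.520000.
(Note m_2 − m_1² simplifies to c · σ⁴ = 0.120000 · 121.)

Var(X) = m_2 − m_1² = 135.520000 − 121 = 14.520000.


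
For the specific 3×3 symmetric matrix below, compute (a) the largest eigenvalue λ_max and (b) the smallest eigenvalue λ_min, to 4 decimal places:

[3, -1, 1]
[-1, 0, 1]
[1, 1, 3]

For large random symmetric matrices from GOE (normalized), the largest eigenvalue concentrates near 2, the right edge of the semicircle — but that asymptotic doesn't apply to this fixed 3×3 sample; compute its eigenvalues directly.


Since M is real symmetric, all three eigenvalues are real; they are the roots of det(λI − M) = λ³ − (tr M) λ² + s λ − det M, where s is the sum of the principal 2×2 minors.
tr M = 3 + 0 + 3 = 6.
s = (3·0 − (-1)²) + (3·3 − 1²) + (0·3 − 1²) = -1 + 8 + (-1) = 6.
det M (expand along row 1) = 3·(-1) − (-1)·(-4) + 1·(-1) = -8.
Characteristic polynomial: λ³ − 6λ² + 6λ + 8 = 0.
Substitute λ = y + (tr M)/3 = y + 2.000000 to remove the quadratic term: y³ + p·y + q = 0 with p = s − (tr M)²/3 = -6.000000 and q = −2(tr M)³/27 + (tr M)·s/3 − det M = 4.000000.
Three real roots ⇒ use the trigonometric (Viète) form: r = 2√(−p/3) = 2.828427, φ = arccos(3q/(p·r)) = arccos(-0.707107) = 2.356194 rad.
y_k = r·cos(φ/3 − 2πk/3) for k = 0, 1, 2 gives y = 2.000000, 0.732051, -2.732051.
λ_k = y_k + 2.000000 gives λ = 4.0000, 2.7321, -0.7321 (check: the sum is 6.0000 = tr M).

Hence λ_max = 4.0000 and λ_min = -0.7321.


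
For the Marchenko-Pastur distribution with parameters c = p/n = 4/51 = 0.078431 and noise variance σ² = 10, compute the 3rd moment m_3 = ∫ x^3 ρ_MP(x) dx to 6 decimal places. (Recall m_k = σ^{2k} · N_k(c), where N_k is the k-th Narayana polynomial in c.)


E[X³] = σ⁶ (1 + 3c + c²) (third MP moment). With σ² = 10 (so σ⁶ = 1000) and c = 4/51 = 0.078431: E[X³] = 1000 · (1 + 3·0.078431 + (0.078431)²) = 1000 · 1.241446.

So E[X^3] = 1241.445598.


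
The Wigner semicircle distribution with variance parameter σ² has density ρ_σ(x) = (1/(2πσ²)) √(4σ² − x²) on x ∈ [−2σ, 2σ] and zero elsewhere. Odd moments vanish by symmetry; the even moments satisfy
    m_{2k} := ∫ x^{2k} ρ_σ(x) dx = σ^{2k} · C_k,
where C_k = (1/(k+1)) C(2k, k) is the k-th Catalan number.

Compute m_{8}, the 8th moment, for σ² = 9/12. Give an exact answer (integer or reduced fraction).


By the scaled semicircle moment identity, m_{2k} = σ^{2k} · C_k with k = 4.
C_4 = (1/(k+1)) · C(2k, k) = (1/5) · C(8, 4) = (1/5) · 70 = 14.
σ^{2k} = (σ²)^k = (9/12)^4 = 81/256.

Therefore m_{8} = σ^{8} · C_4 = (81/256) · 14 = 567/128.


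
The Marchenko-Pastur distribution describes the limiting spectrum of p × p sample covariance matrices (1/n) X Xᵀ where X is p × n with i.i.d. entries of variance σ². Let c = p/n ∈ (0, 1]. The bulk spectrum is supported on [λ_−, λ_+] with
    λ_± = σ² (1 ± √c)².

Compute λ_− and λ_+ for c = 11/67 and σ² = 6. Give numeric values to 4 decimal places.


c = 11/67 = 0.164179; √c = 0.405190.
λ_− = σ² (1 − √c)² = 6 · (1 − 0.405190)² = 6 · (0.594810)² = 2.122792.
λ_+ = σ² (1 + √c)² = 6 · (1 + 0.405190)² = 6 · (1.405190)² = 11.847357.

Rounded to 4 decimal places: λ_− ≈ 2.1228, λ_+ ≈ 11.8474.


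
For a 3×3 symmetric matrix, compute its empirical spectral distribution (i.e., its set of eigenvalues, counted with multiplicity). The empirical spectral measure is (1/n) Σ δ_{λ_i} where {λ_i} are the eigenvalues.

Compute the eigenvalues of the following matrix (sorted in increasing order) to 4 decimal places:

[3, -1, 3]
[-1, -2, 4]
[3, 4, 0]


Since M is real symmetric, all three eigenvalues are real; they are the roots of det(λI − M) = λ³ − (tr M) λ² + s λ − det M, where s is the sum of the principal 2×2 minors.
tr M = 3 + (-2) + 0 = 1.
s = (3·(-2) − (-1)²) + (3·0 − 3²) + ((-2)·0 − 4²) = -7 + (-9) + (-16) = -32.
det M (expand along row 1) = 3·(-16) − (-1)·(-12) + 3·2 = -54.
Characteristic polynomial: λ³ − λ² − 32λ + 54 = 0.
Substitute λ = y + (tr M)/3 = y + 0.333333 to remove the quadratic term: y³ + p·y + q = 0 with p = s − (tr M)²/3 = -32.333333 and q = −2(tr M)³/27 + (tr M)·s/3 − det M = 43.259259.
Three real roots ⇒ use the trigonometric (Viète) form: r = 2√(−p/3) = 6.565905, φ = arccos(3q/(p·r)) = arccos(-0.611301) = 2.228500 rad.
y_k = r·cos(φ/3 − 2πk/3) for k = 0, 1, 2 gives y = 4.836151, 1.427970, -6.264121.
λ_k = y_k + 0.333333 gives λ = 5.1695, 1.7613, -5.9308 (check: the sum is 1.0000 = tr M).

Eigenvalues sorted in increasing order: [-5.9308, 1.7613, 5.1695].


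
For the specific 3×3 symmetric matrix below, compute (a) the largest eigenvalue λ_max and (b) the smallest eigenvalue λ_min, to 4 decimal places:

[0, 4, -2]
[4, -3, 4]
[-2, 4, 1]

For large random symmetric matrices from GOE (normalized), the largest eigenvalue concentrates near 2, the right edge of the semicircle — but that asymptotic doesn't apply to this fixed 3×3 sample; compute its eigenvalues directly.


Since M is real symmetric, all three eigenvalues are real; they are the roots of det(λI − M) = λ³ − (tr M) λ² + s λ − det M, where s is the sum of the principal 2×2 minors.
tr M = 0 + (-3) + 1 = -2.
s = (0·(-3) − 4²) + (0·1 − (-2)²) + ((-3)·1 − 4²) = -16 + (-4) + (-19) = -39.
det M (expand along row 1) = 0·(-19) − 4·12 + (-2)·10 = -68.
Characteristic polynomial: λ³ + 2λ² − 39λ + 68 = 0.
Substitute λ = y + (tr M)/3 = y − 0.666667 to remove the quadratic term: y³ + p·y + q = 0 with p = s − (tr M)²/3 = -40.333333 and q = −2(tr M)³/27 + (tr M)·s/3 − det M = 94.592593.
Three real roots ⇒ use the trigonometric (Viète) form: r = 2√(−p/3) = 7.333333, φ = arccos(3q/(p·r)) = arccos(-0.959429) = 2.855766 rad.
y_k = r·cos(φ/3 − 2πk/3) for k = 0, 1, 2 gives y = 4.254203, 3.045872, -7.300075.
λ_k = y_k − 0.666667 gives λ = 3.5875, 2.3792, -7.9667 (check: the sum is -2.0000 = tr M).

Hence λ_max = 3.5875 and λ_min = -7.9667.


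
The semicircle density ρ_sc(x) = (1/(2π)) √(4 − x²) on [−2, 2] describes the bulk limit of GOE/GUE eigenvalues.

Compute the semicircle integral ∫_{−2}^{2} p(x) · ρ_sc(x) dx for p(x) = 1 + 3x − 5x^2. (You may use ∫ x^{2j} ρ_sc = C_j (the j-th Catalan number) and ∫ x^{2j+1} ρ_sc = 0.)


Write p(x) = Σ a_i x^i, split into monomials and integrate each against ρ_sc separately.
Using ∫ x^{2j} ρ_sc = C_j = (1/(j+1)) C(2j, j) (Catalan numbers) and ∫ x^{2j+1} ρ_sc = 0 (odd monomials vanish by symmetry):
  i = 0 (even): a_0 · C_{0} = 1 · 1 = 1
  i = 1 (odd): ∫ x^1 ρ_sc = 0 (vanishes)
  i = 2 (even): a_2 · C_{1} = -5 · 1 = -5

Summing the contributions: ∫_{−2}^{2} p(x) ρ_sc(x) dx = 1 + (-5) = -4.


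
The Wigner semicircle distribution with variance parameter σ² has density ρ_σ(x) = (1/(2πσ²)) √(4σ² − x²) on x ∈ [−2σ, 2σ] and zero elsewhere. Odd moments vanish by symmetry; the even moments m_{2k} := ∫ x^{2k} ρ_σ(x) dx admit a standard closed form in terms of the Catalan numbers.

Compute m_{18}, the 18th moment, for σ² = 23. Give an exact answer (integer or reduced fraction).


By the scaled semicircle moment identity, m_{2k} = σ^{2k} · C_k with k = 9.
C_9 = (1/(k+1)) · C(2k, k) = (1/10) · C(18, 9) = (1/10) · 48620 = 4862.
σ^{2k} = (σ²)^k = (23)^9 = 1801152661463.

Therefore m_{18} = σ^{18} · C_9 = 1801152661463 · 4862 = 8757204240033106.


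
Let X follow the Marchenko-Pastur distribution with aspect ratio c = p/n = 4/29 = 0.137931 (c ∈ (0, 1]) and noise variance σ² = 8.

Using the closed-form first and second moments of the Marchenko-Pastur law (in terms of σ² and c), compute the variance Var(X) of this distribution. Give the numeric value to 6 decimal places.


Recall the MP moments m_1 = E[X] = σ² and m_2 = E[X²] = σ⁴ (1 + c).
m_1 = E[X] = σ² = 8, so m_1² = 64.
m_2 = E[X²] = σ⁴ (1 + c) = 64 · (1 + 0.137931) = 64 · 1.137931 = 72.827586.
(Note m_2 − m_1² simplifies to c · σ⁴ = 0.137931 · 64.)

Var(X) = m_2 − m_1² = 72.827586 − 64 = 8.827586.


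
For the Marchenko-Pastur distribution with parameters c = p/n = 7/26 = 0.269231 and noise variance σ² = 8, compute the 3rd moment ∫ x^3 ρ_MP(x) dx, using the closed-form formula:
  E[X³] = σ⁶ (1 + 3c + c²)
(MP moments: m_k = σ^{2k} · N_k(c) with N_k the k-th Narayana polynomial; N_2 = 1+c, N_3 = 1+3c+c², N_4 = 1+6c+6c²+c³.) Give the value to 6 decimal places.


E[X³] = σ⁶ (1 + 3c + c²) (third MP moment). With σ² = 8 (so σ⁶ = 512) and c = 7/26 = 0.269231: E[X³] = 512 · (1 + 3·0.269231 + (0.269231)²) = 512 · 1.880178.

So E[X^3] = 962.650888.


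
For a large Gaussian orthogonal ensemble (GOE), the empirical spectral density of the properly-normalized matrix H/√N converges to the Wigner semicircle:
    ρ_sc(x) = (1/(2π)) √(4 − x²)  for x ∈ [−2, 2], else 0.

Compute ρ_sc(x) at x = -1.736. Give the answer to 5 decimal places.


ρ_sc(x) = (1/(2π)) √(4 − x²). With x = -1.736:
  4 − x² = 4 − (-1.736)² = 4 − 3.013696 = 0.986304.
  √(4 − x²) = 0.993128.
  1/(2π) = 0.159155.
  ρ_sc(-1.736) = 0.159155 · 0.993128 = 0.158061.

Rounded to 5 decimal places: ρ_sc(-1.736) ≈ 0.15806.
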